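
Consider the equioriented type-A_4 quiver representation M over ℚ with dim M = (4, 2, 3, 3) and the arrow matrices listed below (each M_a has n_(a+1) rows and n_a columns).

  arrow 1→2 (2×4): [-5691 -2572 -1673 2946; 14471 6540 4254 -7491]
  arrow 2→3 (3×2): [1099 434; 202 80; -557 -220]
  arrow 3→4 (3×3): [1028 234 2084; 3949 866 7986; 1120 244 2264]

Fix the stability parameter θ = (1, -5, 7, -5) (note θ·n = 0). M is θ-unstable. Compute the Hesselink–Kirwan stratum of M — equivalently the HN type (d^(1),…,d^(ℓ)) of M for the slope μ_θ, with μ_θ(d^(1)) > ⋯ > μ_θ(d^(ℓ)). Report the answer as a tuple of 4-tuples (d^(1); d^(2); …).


Barcode: M ≅ I[1,1]^2, I[1,3], I[1,4], I[3,4], I[4,4]. HN layers by μ_θ (4 steps, strictly decreasing):
  μ^(1)=7; μ^(2)=1; μ^(3)=-2; μ^(4)=-5

((0, 0, 1, 0); (2, 0, 2, 2); (2, 2, 0, 0); (0, 0, 0, 1))


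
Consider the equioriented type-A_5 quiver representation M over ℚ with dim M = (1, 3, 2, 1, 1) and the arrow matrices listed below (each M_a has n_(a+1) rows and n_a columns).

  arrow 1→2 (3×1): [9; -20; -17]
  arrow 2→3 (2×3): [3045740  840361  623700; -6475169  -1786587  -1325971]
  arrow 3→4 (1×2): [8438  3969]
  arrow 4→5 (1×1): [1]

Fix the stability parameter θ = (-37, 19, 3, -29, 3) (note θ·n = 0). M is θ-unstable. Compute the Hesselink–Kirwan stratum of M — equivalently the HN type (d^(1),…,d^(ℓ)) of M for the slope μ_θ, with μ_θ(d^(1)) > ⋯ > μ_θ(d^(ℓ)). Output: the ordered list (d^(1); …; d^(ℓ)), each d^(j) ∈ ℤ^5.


Interval decomposition of M: I[1,5], I[2,2], I[2,3].
HN type (ℓ=5): μ^(1)=19; μ^(2)=11; μ^(3)=3; μ^(4)=-7/3; μ^(5)=-37

((0, 1, 0, 0, 0); (0, 1, 1, 0, 0); (0, 0, 0, 0, 1); (0, 1, 1, 1, 0); (1, 0, 0, 0, 0))


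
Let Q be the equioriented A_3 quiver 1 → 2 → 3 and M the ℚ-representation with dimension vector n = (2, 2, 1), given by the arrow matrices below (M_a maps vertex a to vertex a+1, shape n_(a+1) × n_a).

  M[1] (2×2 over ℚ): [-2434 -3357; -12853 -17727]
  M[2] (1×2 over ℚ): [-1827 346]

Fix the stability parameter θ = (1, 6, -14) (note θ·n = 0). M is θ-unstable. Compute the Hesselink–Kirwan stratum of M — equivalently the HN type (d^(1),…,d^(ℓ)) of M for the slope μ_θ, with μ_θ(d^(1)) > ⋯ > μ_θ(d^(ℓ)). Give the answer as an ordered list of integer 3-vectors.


Interval decomposition of M: I[1,2], I[1,3].
HN type (ℓ=3): μ^(1)=6; μ^(2)=1; μ^(3)=-7/3

((0, 1, 0); (1, 0, 0); (1, 1, 1))


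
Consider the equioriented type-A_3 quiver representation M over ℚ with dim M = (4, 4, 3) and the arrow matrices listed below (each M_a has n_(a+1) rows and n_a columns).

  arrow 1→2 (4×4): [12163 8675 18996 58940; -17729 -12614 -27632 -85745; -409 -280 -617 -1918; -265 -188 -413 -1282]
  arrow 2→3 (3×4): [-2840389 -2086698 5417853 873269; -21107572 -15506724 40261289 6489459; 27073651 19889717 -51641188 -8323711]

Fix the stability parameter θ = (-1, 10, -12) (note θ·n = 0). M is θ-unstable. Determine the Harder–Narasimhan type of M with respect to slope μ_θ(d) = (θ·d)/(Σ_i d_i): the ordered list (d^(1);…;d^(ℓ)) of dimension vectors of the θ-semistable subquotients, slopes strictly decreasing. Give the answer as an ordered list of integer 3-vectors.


Interval decomposition of M: I[1,2], I[1,3]^3.
HN type (ℓ=2): μ^(1)=10; μ^(2)=-1

((0, 1, 0); (4, 3, 3))


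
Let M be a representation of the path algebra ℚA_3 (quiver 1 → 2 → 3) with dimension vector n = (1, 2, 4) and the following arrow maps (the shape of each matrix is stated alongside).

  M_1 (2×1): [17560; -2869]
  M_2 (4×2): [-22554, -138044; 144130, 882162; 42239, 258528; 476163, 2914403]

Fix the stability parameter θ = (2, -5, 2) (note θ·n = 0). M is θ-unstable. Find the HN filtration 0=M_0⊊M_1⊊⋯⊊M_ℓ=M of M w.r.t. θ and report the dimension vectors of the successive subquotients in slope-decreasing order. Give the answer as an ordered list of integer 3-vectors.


Interval decomposition of M: I[1,3], I[2,3], I[3,3]^2.
HN type (ℓ=3): μ^(1)=2; μ^(2)=-3/2; μ^(3)=-5

((0, 0, 4); (1, 1, 0); (0, 1, 0))


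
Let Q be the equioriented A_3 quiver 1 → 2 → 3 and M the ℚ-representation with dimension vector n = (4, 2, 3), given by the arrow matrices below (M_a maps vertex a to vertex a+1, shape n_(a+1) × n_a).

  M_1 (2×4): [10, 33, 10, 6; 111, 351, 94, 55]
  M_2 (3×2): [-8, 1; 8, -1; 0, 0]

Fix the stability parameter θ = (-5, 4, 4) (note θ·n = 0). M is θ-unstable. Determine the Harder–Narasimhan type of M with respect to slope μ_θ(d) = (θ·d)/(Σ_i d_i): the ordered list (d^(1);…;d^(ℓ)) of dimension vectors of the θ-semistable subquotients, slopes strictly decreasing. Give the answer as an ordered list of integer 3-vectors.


Interval decomposition of M: I[1,1]^2, I[1,2], I[1,3], I[3,3]^2.
HN type (ℓ=2): μ^(1)=4; μ^(2)=-5

((0, 2, 3); (4, 0, 0))


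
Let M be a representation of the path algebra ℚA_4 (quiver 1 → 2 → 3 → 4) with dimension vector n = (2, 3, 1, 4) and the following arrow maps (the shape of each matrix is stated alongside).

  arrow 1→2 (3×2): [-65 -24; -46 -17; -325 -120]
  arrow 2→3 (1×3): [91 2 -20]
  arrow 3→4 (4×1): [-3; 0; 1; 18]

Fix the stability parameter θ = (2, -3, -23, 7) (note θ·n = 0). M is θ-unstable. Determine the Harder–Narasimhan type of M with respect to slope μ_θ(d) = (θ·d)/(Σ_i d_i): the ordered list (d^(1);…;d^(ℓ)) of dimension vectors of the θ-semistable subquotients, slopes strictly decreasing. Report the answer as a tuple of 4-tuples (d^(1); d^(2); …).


Via rank(M_{q-1}∘⋯∘M_p): M ≅ I[1,2], I[1,4], I[2,2], I[4,4]^3.
μ_θ-semistable layers: μ^(1)=7; μ^(2)=-1/2; μ^(3)=-3; μ^(4)=-8

((0, 0, 0, 4); (1, 1, 0, 0); (0, 1, 0, 0); (1, 1, 1, 0))


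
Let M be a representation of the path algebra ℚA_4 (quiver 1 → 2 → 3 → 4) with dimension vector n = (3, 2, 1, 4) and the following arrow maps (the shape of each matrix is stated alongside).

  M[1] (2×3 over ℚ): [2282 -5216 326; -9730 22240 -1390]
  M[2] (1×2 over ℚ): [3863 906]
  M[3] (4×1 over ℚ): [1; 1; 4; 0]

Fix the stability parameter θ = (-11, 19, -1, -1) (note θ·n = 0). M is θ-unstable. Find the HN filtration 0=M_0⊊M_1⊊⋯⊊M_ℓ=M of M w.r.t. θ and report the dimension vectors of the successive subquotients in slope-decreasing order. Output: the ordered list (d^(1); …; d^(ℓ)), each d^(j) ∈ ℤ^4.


Barcode: M ≅ I[1,1]^2, I[1,4], I[2,2], I[4,4]^3. HN layers by μ_θ (4 steps, strictly decreasing):
  μ^(1)=19; μ^(2)=17/3; μ^(3)=-1; μ^(4)=-11

((0, 1, 0, 0); (0, 1, 1, 1); (0, 0, 0, 3); (3, 0, 0, 0))


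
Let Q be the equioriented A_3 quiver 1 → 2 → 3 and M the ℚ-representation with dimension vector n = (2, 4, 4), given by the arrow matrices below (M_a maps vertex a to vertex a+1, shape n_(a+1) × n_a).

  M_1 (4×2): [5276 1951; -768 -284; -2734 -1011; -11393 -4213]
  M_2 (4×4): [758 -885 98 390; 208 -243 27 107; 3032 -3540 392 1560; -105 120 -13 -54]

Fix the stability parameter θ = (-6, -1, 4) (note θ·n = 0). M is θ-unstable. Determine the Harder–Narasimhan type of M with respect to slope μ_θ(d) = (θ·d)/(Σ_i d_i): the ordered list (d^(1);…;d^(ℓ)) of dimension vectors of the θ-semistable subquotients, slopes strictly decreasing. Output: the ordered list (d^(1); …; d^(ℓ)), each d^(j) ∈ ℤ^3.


Via rank(M_{q-1}∘⋯∘M_p): M ≅ I[1,3]^2, I[2,2], I[2,3], I[3,3].
μ_θ-semistable layers: μ^(1)=4; μ^(2)=-1; μ^(3)=-6

((0, 0, 4); (0, 4, 0); (2, 0, 0))


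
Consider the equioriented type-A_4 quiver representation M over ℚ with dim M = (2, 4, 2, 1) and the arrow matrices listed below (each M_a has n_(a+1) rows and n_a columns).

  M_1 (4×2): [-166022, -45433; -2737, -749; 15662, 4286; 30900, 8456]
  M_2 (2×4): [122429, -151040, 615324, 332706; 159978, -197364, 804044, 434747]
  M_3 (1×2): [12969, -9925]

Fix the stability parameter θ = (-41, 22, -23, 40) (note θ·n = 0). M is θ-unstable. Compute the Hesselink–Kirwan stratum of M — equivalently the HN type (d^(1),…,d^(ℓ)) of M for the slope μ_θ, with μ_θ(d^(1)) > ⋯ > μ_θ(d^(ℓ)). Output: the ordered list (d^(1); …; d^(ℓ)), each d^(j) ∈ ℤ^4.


Barcode: M ≅ I[1,2], I[1,4], I[2,2], I[2,3]. HN layers by μ_θ (4 steps, strictly decreasing):
  μ^(1)=40; μ^(2)=22; μ^(3)=-1/2; μ^(4)=-41

((0, 0, 0, 1); (0, 2, 0, 0); (0, 2, 2, 0); (2, 0, 0, 0))


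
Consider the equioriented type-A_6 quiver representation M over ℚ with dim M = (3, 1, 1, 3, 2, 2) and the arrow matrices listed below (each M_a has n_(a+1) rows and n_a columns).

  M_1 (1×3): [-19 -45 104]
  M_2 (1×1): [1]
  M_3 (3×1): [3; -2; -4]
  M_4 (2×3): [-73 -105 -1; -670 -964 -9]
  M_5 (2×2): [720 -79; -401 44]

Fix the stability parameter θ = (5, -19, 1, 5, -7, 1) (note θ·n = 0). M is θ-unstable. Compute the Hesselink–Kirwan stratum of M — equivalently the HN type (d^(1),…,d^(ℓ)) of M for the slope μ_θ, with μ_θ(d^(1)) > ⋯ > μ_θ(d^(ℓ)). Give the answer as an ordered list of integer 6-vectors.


Interval decomposition of M: I[1,1]^2, I[1,6], I[4,4], I[4,6].
HN type (ℓ=5): μ^(1)=5; μ^(2)=1; μ^(3)=-1/3; μ^(4)=-1; μ^(5)=-7

((2, 0, 0, 1, 0, 0); (0, 0, 0, 0, 0, 2); (0, 0, 1, 1, 1, 0); (0, 0, 0, 1, 1, 0); (1, 1, 0, 0, 0, 0))


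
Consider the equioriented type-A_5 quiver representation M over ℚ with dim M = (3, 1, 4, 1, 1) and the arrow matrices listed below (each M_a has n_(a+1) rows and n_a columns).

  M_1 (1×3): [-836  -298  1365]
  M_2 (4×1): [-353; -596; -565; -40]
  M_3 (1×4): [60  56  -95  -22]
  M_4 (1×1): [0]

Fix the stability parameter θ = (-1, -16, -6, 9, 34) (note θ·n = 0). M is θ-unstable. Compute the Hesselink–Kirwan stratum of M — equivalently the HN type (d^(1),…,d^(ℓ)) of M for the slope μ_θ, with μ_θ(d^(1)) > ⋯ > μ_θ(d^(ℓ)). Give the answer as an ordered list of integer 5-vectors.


Interval decomposition of M: I[1,1]^2, I[1,4], I[3,3]^3, I[5,5].
HN type (ℓ=5): μ^(1)=34; μ^(2)=9; μ^(3)=-1; μ^(4)=-6; μ^(5)=-17/2

((0, 0, 0, 0, 1); (0, 0, 0, 1, 0); (2, 0, 0, 0, 0); (0, 0, 4, 0, 0); (1, 1, 0, 0, 0))


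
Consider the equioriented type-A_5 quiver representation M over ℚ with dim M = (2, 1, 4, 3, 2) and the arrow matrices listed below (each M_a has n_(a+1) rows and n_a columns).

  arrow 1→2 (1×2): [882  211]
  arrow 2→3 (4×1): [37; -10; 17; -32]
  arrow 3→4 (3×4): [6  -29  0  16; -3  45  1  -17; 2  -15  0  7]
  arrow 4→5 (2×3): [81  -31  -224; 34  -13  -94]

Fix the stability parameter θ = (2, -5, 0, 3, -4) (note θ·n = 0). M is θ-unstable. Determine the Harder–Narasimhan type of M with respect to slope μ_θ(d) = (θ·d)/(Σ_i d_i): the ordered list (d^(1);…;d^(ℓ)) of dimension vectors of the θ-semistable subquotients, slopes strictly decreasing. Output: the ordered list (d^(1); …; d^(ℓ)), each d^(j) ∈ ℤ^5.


Via rank(M_{q-1}∘⋯∘M_p): M ≅ I[1,1], I[1,3], I[3,4], I[3,5]^2.
μ_θ-semistable layers: μ^(1)=3; μ^(2)=2; μ^(3)=0; μ^(4)=-1/3; μ^(5)=-3/2

((0, 0, 0, 1, 0); (1, 0, 0, 0, 0); (0, 0, 2, 0, 0); (0, 0, 2, 2, 2); (1, 1, 0, 0, 0))


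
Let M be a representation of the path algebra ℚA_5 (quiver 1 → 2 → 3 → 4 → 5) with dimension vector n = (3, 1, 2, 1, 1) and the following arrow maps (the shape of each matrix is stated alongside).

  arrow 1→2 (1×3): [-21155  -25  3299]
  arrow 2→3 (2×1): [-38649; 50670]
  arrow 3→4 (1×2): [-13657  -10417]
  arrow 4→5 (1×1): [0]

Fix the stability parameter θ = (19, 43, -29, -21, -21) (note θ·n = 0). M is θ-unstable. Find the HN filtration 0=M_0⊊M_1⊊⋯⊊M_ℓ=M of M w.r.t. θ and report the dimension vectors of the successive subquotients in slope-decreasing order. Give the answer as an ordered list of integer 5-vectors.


Interval decomposition of M: I[1,1]^2, I[1,4], I[3,3], I[5,5].
HN type (ℓ=4): μ^(1)=19; μ^(2)=3; μ^(3)=-21; μ^(4)=-29

((2, 0, 0, 0, 0); (1, 1, 1, 1, 0); (0, 0, 0, 0, 1); (0, 0, 1, 0, 0))


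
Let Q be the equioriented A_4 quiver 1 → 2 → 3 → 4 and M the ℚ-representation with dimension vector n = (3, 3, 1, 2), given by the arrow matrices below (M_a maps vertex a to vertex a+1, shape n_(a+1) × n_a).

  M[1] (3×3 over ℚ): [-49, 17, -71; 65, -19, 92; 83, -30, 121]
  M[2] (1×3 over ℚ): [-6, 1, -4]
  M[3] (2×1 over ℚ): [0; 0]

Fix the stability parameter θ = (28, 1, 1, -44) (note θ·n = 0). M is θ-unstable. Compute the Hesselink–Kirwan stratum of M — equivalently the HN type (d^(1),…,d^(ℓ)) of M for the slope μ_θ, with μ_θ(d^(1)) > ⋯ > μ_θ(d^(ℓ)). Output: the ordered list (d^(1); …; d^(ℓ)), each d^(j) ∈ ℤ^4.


Barcode: M ≅ I[1,2]^2, I[1,3], I[4,4]^2. HN layers by μ_θ (3 steps, strictly decreasing):
  μ^(1)=29/2; μ^(2)=10; μ^(3)=-44

((2, 2, 0, 0); (1, 1, 1, 0); (0, 0, 0, 2))


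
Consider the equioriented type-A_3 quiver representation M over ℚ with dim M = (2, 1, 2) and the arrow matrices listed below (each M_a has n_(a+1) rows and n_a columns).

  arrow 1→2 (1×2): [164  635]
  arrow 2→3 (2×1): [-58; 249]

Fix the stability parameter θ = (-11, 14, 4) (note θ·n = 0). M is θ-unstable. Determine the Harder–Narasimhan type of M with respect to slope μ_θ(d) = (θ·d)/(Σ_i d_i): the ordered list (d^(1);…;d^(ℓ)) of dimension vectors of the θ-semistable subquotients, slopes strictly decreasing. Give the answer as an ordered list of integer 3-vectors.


Via rank(M_{q-1}∘⋯∘M_p): M ≅ I[1,1], I[1,3], I[3,3].
μ_θ-semistable layers: μ^(1)=9; μ^(2)=4; μ^(3)=-11

((0, 1, 1); (0, 0, 1); (2, 0, 0))


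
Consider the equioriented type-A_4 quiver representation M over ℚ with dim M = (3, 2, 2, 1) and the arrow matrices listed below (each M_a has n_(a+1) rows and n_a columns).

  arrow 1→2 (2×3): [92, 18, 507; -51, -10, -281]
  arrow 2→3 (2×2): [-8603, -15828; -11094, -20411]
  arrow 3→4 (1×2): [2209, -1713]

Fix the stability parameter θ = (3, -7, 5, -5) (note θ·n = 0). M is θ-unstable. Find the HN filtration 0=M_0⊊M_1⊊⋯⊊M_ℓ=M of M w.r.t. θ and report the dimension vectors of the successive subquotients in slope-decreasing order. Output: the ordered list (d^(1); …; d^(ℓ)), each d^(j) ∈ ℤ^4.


Barcode: M ≅ I[1,1], I[1,3], I[1,4]. HN layers by μ_θ (4 steps, strictly decreasing):
  μ^(1)=5; μ^(2)=3; μ^(3)=0; μ^(4)=-2

((0, 0, 1, 0); (1, 0, 0, 0); (0, 0, 1, 1); (2, 2, 0, 0))


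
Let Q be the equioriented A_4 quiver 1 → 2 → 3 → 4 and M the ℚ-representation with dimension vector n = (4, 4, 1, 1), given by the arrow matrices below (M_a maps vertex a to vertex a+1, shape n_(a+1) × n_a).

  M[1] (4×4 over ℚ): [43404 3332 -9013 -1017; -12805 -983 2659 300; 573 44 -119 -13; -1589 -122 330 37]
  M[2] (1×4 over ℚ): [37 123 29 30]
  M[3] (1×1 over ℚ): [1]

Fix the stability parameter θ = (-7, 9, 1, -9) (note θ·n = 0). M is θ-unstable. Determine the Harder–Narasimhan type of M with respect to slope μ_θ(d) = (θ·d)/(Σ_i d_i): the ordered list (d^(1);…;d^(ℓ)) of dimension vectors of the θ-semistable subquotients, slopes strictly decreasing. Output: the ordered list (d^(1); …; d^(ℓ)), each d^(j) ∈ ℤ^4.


Barcode: M ≅ I[1,2]^3, I[1,4]. HN layers by μ_θ (3 steps, strictly decreasing):
  μ^(1)=9; μ^(2)=1/3; μ^(3)=-7

((0, 3, 0, 0); (0, 1, 1, 1); (4, 0, 0, 0))


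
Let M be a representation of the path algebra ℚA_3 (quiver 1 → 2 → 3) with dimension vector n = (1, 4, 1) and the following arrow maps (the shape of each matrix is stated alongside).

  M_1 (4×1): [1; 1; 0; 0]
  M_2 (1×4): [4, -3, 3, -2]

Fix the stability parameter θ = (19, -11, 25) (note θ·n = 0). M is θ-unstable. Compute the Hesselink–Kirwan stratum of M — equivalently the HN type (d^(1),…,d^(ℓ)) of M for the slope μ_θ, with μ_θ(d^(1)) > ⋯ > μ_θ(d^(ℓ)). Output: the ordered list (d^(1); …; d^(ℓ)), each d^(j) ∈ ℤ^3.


Barcode: M ≅ I[1,3], I[2,2]^3. HN layers by μ_θ (3 steps, strictly decreasing):
  μ^(1)=25; μ^(2)=4; μ^(3)=-11

((0, 0, 1); (1, 1, 0); (0, 3, 0))


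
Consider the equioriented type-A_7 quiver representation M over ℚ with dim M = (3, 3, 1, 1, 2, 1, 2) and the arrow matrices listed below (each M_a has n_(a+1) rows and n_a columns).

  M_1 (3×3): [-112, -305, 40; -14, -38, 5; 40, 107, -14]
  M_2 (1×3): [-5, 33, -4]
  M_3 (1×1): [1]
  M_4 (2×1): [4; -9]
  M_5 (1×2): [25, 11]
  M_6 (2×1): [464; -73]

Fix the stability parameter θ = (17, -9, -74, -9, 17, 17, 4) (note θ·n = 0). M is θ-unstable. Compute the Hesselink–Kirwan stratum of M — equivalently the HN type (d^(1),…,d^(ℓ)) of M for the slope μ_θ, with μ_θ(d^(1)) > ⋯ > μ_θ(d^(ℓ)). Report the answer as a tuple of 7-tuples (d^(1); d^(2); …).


Via rank(M_{q-1}∘⋯∘M_p): M ≅ I[1,2]^2, I[1,7], I[5,5], I[7,7].
μ_θ-semistable layers: μ^(1)=17; μ^(2)=38/3; μ^(3)=4; μ^(4)=-9; μ^(5)=-22

((0, 0, 0, 0, 1, 0, 0); (0, 0, 0, 0, 1, 1, 1); (2, 2, 0, 0, 0, 0, 1); (0, 0, 0, 1, 0, 0, 0); (1, 1, 1, 0, 0, 0, 0))


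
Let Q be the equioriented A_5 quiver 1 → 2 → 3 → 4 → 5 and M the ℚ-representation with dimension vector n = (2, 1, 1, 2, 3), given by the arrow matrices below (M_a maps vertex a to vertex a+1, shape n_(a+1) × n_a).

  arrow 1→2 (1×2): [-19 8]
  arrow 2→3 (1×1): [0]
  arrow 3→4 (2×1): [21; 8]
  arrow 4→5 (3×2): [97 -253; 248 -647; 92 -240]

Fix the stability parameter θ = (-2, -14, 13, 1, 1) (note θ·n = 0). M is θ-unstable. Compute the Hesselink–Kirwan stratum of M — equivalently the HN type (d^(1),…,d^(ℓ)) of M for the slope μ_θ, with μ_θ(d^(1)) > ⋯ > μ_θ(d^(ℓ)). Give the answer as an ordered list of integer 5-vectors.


Via rank(M_{q-1}∘⋯∘M_p): M ≅ I[1,1], I[1,2], I[3,5], I[4,5], I[5,5].
μ_θ-semistable layers: μ^(1)=5; μ^(2)=1; μ^(3)=-2; μ^(4)=-8

((0, 0, 1, 1, 1); (0, 0, 0, 1, 2); (1, 0, 0, 0, 0); (1, 1, 0, 0, 0))


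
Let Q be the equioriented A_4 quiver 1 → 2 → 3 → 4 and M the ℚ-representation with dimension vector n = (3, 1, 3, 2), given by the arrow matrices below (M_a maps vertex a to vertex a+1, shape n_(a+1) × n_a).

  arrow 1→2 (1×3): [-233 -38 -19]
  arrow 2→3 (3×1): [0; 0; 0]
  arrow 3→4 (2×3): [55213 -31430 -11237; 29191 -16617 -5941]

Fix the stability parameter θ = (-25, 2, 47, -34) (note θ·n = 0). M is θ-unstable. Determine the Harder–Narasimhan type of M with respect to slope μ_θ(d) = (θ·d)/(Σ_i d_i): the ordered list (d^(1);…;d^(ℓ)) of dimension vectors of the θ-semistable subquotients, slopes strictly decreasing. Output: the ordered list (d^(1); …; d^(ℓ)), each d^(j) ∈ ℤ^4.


Via rank(M_{q-1}∘⋯∘M_p): M ≅ I[1,1]^2, I[1,2], I[3,3], I[3,4]^2.
μ_θ-semistable layers: μ^(1)=47; μ^(2)=13/2; μ^(3)=2; μ^(4)=-25

((0, 0, 1, 0); (0, 0, 2, 2); (0, 1, 0, 0); (3, 0, 0, 0))


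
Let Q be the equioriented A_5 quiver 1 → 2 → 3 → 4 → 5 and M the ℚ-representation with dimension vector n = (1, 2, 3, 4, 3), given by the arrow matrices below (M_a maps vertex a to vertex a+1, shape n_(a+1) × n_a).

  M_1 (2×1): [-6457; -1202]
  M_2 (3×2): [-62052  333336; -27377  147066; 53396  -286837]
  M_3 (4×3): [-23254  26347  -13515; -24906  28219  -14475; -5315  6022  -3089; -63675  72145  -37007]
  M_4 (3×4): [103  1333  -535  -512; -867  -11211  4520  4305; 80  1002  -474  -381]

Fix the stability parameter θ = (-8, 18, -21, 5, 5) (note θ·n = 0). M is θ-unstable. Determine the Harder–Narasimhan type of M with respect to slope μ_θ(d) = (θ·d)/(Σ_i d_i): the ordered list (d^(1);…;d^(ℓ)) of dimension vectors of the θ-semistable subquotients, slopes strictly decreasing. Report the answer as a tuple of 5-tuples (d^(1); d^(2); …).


Via rank(M_{q-1}∘⋯∘M_p): M ≅ I[1,5], I[2,5], I[3,4], I[4,5].
μ_θ-semistable layers: μ^(1)=5; μ^(2)=-3/2; μ^(3)=-8; μ^(4)=-21

((0, 0, 0, 4, 3); (0, 2, 2, 0, 0); (1, 0, 0, 0, 0); (0, 0, 1, 0, 0))


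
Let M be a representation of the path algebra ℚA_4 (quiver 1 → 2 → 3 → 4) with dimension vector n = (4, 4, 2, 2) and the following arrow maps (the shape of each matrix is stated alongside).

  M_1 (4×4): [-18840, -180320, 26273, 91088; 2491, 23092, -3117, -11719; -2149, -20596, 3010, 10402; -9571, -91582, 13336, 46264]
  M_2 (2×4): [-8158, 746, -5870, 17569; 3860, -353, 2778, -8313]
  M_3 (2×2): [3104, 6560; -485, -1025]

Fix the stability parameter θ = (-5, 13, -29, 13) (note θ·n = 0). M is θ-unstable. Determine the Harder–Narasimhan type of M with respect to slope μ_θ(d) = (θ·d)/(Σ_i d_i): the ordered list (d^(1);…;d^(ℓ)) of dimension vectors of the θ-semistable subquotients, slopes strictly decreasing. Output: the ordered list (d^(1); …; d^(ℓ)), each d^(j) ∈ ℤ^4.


Barcode: M ≅ I[1,2]^2, I[1,3], I[1,4], I[4,4]. HN layers by μ_θ (3 steps, strictly decreasing):
  μ^(1)=13; μ^(2)=-5; μ^(3)=-7

((0, 2, 0, 2); (2, 0, 0, 0); (2, 2, 2, 0))


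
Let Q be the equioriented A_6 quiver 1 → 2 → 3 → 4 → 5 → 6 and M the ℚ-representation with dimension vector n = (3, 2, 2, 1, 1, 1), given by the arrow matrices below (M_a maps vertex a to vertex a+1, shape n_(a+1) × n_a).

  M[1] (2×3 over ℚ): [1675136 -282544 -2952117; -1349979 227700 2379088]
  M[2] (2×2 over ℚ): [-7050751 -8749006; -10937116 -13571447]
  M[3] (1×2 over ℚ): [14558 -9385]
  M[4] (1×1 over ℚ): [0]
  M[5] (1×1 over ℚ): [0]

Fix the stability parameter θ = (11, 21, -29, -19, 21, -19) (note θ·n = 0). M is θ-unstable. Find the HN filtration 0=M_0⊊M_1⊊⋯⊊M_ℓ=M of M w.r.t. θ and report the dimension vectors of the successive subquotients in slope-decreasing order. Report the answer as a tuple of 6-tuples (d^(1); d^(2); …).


Barcode: M ≅ I[1,1], I[1,3], I[1,4], I[5,5], I[6,6]. HN layers by μ_θ (5 steps, strictly decreasing):
  μ^(1)=21; μ^(2)=11; μ^(3)=1; μ^(4)=-4; μ^(5)=-19

((0, 0, 0, 0, 1, 0); (1, 0, 0, 0, 0, 0); (1, 1, 1, 0, 0, 0); (1, 1, 1, 1, 0, 0); (0, 0, 0, 0, 0, 1))


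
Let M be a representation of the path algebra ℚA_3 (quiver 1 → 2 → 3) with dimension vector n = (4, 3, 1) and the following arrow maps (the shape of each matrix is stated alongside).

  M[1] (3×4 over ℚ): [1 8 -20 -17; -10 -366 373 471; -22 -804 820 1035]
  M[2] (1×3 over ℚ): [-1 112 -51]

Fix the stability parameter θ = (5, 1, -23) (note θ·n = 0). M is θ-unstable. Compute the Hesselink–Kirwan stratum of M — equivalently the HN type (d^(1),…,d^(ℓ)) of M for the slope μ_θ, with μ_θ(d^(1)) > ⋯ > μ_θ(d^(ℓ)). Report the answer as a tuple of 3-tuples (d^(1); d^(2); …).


Interval decomposition of M: I[1,1], I[1,2]^2, I[1,3].
HN type (ℓ=3): μ^(1)=5; μ^(2)=3; μ^(3)=-17/3

((1, 0, 0); (2, 2, 0); (1, 1, 1))


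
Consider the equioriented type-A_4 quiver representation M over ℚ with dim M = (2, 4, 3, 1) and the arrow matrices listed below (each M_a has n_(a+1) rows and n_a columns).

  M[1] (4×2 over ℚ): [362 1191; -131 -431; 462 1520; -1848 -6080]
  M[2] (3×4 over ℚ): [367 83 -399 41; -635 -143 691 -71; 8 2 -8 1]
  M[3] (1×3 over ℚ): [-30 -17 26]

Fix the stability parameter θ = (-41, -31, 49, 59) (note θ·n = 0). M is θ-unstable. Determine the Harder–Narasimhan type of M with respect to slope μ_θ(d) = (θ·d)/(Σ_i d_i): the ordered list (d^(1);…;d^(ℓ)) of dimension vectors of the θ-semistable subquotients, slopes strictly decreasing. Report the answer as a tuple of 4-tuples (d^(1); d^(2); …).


Via rank(M_{q-1}∘⋯∘M_p): M ≅ I[1,3], I[1,4], I[2,2], I[2,3].
μ_θ-semistable layers: μ^(1)=59; μ^(2)=49; μ^(3)=-31; μ^(4)=-41

((0, 0, 0, 1); (0, 0, 3, 0); (0, 4, 0, 0); (2, 0, 0, 0))


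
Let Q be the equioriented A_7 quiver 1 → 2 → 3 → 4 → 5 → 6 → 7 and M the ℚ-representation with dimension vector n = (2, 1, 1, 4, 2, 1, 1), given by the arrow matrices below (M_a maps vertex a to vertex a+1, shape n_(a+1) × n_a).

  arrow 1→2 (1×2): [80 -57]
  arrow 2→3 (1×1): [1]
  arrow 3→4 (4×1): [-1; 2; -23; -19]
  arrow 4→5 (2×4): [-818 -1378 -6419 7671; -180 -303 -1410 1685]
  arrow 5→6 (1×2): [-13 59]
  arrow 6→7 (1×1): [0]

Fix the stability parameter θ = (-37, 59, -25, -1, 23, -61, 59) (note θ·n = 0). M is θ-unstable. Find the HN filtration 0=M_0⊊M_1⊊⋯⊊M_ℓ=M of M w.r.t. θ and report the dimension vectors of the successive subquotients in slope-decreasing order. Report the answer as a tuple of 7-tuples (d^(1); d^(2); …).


Via rank(M_{q-1}∘⋯∘M_p): M ≅ I[1,1], I[1,6], I[4,4]^2, I[4,5], I[7,7].
μ_θ-semistable layers: μ^(1)=59; μ^(2)=23; μ^(3)=-1; μ^(4)=-37

((0, 0, 0, 0, 0, 0, 1); (0, 0, 0, 0, 1, 0, 0); (0, 1, 1, 4, 1, 1, 0); (2, 0, 0, 0, 0, 0, 0))


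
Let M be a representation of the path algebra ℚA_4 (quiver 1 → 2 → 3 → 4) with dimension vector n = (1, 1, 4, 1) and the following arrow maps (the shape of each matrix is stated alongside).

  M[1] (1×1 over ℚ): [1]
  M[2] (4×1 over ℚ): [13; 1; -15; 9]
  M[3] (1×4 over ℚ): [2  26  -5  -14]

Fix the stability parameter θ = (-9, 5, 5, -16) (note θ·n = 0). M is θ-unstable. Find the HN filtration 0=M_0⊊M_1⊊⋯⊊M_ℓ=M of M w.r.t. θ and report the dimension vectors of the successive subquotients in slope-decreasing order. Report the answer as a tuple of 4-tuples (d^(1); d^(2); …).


Via rank(M_{q-1}∘⋯∘M_p): M ≅ I[1,4], I[3,3]^3.
μ_θ-semistable layers: μ^(1)=5; μ^(2)=-2; μ^(3)=-9

((0, 0, 3, 0); (0, 1, 1, 1); (1, 0, 0, 0))


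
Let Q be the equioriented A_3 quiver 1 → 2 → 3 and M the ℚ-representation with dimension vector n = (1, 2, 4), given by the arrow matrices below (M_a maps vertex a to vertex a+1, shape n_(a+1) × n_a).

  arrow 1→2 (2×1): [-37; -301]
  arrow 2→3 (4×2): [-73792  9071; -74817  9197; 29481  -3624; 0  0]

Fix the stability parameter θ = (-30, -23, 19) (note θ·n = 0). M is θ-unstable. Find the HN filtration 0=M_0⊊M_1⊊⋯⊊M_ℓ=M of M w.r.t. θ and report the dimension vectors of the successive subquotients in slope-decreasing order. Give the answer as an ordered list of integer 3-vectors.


Via rank(M_{q-1}∘⋯∘M_p): M ≅ I[1,3], I[2,3], I[3,3]^2.
μ_θ-semistable layers: μ^(1)=19; μ^(2)=-23; μ^(3)=-30

((0, 0, 4); (0, 2, 0); (1, 0, 0))


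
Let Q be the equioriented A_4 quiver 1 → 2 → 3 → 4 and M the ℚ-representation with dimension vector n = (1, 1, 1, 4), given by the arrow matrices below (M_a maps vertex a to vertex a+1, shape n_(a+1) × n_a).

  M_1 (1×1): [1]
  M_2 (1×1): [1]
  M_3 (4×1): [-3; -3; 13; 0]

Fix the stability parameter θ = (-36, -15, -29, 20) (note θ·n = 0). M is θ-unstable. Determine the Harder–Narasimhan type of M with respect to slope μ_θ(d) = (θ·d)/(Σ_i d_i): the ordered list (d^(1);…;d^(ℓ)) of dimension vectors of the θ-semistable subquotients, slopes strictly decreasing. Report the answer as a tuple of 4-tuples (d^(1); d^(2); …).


Via rank(M_{q-1}∘⋯∘M_p): M ≅ I[1,4], I[4,4]^3.
μ_θ-semistable layers: μ^(1)=20; μ^(2)=-22; μ^(3)=-36

((0, 0, 0, 4); (0, 1, 1, 0); (1, 0, 0, 0))


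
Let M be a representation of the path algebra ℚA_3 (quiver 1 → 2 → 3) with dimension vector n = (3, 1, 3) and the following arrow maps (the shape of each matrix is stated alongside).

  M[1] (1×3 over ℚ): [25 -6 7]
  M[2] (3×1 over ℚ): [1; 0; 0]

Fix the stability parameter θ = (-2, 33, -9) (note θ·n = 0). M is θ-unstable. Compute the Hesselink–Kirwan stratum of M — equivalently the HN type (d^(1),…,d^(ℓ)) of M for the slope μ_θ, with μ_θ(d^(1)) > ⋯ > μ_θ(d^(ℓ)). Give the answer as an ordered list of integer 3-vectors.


Via rank(M_{q-1}∘⋯∘M_p): M ≅ I[1,1]^2, I[1,3], I[3,3]^2.
μ_θ-semistable layers: μ^(1)=12; μ^(2)=-2; μ^(3)=-9

((0, 1, 1); (3, 0, 0); (0, 0, 2))


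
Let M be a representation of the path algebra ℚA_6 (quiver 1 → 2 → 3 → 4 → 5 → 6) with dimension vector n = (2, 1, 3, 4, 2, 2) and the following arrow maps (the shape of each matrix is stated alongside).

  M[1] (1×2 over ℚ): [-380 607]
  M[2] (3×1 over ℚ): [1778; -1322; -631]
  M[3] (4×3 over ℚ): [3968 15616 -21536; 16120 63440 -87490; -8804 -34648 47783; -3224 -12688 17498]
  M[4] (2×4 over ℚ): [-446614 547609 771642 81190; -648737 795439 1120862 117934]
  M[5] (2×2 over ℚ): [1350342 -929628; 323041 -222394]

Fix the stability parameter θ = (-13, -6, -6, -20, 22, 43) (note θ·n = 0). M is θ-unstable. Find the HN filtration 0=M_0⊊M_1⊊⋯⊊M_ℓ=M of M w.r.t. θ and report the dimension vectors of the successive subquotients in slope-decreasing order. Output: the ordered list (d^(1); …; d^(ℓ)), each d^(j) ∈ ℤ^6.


Barcode: M ≅ I[1,1], I[1,4], I[3,3]^2, I[4,4], I[4,5], I[4,6], I[6,6]. HN layers by μ_θ (6 steps, strictly decreasing):
  μ^(1)=43; μ^(2)=22; μ^(3)=-6; μ^(4)=-32/3; μ^(5)=-13; μ^(6)=-20

((0, 0, 0, 0, 0, 2); (0, 0, 0, 0, 2, 0); (0, 0, 2, 0, 0, 0); (0, 1, 1, 1, 0, 0); (2, 0, 0, 0, 0, 0); (0, 0, 0, 3, 0, 0))


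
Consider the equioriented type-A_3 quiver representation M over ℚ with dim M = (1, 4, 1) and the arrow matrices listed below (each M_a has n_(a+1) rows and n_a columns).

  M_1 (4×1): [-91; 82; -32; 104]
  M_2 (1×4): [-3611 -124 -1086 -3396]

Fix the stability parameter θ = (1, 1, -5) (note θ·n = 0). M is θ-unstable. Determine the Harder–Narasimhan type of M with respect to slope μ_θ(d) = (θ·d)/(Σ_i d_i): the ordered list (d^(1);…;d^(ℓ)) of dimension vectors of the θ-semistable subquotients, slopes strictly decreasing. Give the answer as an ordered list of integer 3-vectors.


Via rank(M_{q-1}∘⋯∘M_p): M ≅ I[1,3], I[2,2]^3.
μ_θ-semistable layers: μ^(1)=1; μ^(2)=-1

((0, 3, 0); (1, 1, 1))


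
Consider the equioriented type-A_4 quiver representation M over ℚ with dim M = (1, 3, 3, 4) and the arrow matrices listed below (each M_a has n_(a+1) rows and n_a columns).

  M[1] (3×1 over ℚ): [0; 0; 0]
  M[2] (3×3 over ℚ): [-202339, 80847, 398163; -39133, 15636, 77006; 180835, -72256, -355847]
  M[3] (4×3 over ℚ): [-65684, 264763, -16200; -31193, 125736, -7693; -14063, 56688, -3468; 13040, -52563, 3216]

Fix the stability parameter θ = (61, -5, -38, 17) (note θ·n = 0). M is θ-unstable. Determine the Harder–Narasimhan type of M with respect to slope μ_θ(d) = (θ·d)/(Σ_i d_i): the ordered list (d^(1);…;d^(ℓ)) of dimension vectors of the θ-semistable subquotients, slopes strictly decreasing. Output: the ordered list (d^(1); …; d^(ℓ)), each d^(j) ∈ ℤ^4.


Barcode: M ≅ I[1,1], I[2,4]^3, I[4,4]. HN layers by μ_θ (3 steps, strictly decreasing):
  μ^(1)=61; μ^(2)=17; μ^(3)=-43/2

((1, 0, 0, 0); (0, 0, 0, 4); (0, 3, 3, 0))


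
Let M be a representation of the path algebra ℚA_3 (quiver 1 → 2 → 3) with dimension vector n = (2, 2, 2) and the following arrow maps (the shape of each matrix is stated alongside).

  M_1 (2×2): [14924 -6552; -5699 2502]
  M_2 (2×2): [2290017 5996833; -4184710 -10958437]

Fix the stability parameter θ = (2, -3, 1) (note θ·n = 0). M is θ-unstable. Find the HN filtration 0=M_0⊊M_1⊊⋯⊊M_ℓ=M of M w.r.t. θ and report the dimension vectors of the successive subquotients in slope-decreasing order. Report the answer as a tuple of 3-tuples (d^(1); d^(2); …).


Barcode: M ≅ I[1,1], I[1,3], I[2,3]. HN layers by μ_θ (4 steps, strictly decreasing):
  μ^(1)=2; μ^(2)=1; μ^(3)=-1/2; μ^(4)=-3

((1, 0, 0); (0, 0, 2); (1, 1, 0); (0, 1, 0))


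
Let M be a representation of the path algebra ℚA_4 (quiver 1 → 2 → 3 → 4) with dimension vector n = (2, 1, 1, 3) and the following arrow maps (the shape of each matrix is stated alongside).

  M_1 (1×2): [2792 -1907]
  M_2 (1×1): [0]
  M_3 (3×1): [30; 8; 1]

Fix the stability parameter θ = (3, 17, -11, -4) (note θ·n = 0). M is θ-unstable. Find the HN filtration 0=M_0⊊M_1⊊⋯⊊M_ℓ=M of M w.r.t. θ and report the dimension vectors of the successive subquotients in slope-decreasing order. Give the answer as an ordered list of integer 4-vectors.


Interval decomposition of M: I[1,1], I[1,2], I[3,4], I[4,4]^2.
HN type (ℓ=4): μ^(1)=17; μ^(2)=3; μ^(3)=-4; μ^(4)=-11

((0, 1, 0, 0); (2, 0, 0, 0); (0, 0, 0, 3); (0, 0, 1, 0))


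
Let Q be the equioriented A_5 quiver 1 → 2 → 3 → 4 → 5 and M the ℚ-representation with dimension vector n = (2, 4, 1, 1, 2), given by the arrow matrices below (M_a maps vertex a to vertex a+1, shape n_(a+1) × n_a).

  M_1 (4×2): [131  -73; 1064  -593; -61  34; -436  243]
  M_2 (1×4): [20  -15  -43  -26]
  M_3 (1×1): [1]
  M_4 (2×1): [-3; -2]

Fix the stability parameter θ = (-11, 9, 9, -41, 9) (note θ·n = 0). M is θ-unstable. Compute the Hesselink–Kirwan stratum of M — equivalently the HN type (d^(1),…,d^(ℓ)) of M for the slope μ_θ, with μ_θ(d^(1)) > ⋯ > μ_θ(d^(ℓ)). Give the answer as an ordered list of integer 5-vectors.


Barcode: M ≅ I[1,2], I[1,5], I[2,2]^2, I[5,5]. HN layers by μ_θ (3 steps, strictly decreasing):
  μ^(1)=9; μ^(2)=-23/3; μ^(3)=-11

((0, 3, 0, 0, 2); (0, 1, 1, 1, 0); (2, 0, 0, 0, 0))


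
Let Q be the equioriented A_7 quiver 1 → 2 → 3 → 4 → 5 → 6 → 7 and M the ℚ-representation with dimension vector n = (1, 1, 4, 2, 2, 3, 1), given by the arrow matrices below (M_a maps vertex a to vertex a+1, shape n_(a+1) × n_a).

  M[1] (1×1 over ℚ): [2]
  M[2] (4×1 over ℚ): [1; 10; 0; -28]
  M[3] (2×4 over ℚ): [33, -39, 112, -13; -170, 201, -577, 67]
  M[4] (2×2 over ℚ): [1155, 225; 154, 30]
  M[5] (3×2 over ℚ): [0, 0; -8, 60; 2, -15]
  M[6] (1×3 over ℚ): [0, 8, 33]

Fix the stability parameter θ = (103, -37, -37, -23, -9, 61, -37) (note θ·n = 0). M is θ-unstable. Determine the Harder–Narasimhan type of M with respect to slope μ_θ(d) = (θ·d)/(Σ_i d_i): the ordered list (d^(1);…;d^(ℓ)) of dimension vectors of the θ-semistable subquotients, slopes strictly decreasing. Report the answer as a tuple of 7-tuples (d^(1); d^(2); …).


Via rank(M_{q-1}∘⋯∘M_p): M ≅ I[1,5], I[3,3]^2, I[3,4], I[5,7], I[6,6]^2.
μ_θ-semistable layers: μ^(1)=61; μ^(2)=12; μ^(3)=-3/5; μ^(4)=-9; μ^(5)=-23; μ^(6)=-37

((0, 0, 0, 0, 0, 2, 0); (0, 0, 0, 0, 0, 1, 1); (1, 1, 1, 1, 1, 0, 0); (0, 0, 0, 0, 1, 0, 0); (0, 0, 0, 1, 0, 0, 0); (0, 0, 3, 0, 0, 0, 0))


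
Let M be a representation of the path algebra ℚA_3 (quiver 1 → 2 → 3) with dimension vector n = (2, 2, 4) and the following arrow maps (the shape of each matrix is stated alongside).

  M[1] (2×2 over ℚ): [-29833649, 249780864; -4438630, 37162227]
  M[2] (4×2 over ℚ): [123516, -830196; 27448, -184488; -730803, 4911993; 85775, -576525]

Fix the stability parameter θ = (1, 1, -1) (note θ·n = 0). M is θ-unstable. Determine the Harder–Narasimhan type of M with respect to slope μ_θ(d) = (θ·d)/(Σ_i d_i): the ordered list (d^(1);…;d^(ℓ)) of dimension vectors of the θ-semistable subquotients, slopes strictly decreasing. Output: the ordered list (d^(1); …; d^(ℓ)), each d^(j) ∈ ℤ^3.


Barcode: M ≅ I[1,2], I[1,3], I[3,3]^3. HN layers by μ_θ (3 steps, strictly decreasing):
  μ^(1)=1; μ^(2)=1/3; μ^(3)=-1

((1, 1, 0); (1, 1, 1); (0, 0, 3))


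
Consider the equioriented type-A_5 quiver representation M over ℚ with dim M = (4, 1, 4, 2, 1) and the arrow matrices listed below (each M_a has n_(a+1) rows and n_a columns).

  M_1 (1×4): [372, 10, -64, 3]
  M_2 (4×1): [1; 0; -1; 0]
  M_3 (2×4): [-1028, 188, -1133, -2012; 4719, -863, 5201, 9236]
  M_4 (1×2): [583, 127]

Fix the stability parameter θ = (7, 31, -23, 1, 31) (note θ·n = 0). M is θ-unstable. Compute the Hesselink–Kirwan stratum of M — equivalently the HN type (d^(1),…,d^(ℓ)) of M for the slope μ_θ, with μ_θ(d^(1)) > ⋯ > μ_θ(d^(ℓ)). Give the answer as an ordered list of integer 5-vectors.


Interval decomposition of M: I[1,1]^3, I[1,5], I[3,3]^2, I[3,4].
HN type (ℓ=5): μ^(1)=31; μ^(2)=7; μ^(3)=4; μ^(4)=1; μ^(5)=-23

((0, 0, 0, 0, 1); (3, 0, 0, 0, 0); (1, 1, 1, 1, 0); (0, 0, 0, 1, 0); (0, 0, 3, 0, 0))


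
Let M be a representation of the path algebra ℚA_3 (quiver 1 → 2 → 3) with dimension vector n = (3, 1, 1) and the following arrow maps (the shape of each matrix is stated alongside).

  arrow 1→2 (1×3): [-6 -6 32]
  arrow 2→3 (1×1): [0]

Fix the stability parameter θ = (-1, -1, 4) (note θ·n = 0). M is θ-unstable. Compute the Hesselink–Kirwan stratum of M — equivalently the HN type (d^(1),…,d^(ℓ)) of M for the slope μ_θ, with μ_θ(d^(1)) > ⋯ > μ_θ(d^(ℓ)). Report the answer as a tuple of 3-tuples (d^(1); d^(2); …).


Via rank(M_{q-1}∘⋯∘M_p): M ≅ I[1,1]^2, I[1,2], I[3,3].
μ_θ-semistable layers: μ^(1)=4; μ^(2)=-1

((0, 0, 1); (3, 1, 0))


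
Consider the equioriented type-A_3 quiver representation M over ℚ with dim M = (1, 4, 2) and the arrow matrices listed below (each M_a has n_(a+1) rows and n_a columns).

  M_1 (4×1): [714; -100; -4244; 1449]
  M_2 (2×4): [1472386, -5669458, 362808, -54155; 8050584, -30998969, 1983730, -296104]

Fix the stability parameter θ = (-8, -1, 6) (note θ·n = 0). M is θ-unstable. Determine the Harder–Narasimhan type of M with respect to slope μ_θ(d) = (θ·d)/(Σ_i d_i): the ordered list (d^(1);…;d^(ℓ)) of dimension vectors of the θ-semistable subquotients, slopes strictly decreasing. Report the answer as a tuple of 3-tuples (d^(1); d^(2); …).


Interval decomposition of M: I[1,3], I[2,2]^2, I[2,3].
HN type (ℓ=3): μ^(1)=6; μ^(2)=-1; μ^(3)=-8

((0, 0, 2); (0, 4, 0); (1, 0, 0))


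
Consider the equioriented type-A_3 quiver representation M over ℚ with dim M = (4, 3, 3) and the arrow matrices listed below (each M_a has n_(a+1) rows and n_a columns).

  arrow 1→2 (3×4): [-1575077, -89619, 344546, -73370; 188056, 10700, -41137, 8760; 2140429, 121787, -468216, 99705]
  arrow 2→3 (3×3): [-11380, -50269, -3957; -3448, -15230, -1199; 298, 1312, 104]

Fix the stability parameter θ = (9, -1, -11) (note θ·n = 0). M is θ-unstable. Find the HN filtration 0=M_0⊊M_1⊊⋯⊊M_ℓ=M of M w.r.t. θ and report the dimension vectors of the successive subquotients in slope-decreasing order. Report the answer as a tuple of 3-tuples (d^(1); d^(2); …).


Via rank(M_{q-1}∘⋯∘M_p): M ≅ I[1,1], I[1,3]^3.
μ_θ-semistable layers: μ^(1)=9; μ^(2)=-1

((1, 0, 0); (3, 3, 3))


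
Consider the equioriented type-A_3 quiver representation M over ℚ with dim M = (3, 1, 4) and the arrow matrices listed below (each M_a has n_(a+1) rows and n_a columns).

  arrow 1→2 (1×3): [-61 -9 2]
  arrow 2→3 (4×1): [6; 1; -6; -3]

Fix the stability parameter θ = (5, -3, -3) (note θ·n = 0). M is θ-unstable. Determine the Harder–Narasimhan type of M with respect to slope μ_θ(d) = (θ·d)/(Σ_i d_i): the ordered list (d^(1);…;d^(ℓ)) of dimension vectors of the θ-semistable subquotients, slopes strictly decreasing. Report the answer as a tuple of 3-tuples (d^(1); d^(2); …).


Barcode: M ≅ I[1,1]^2, I[1,3], I[3,3]^3. HN layers by μ_θ (3 steps, strictly decreasing):
  μ^(1)=5; μ^(2)=-1/3; μ^(3)=-3

((2, 0, 0); (1, 1, 1); (0, 0, 3))


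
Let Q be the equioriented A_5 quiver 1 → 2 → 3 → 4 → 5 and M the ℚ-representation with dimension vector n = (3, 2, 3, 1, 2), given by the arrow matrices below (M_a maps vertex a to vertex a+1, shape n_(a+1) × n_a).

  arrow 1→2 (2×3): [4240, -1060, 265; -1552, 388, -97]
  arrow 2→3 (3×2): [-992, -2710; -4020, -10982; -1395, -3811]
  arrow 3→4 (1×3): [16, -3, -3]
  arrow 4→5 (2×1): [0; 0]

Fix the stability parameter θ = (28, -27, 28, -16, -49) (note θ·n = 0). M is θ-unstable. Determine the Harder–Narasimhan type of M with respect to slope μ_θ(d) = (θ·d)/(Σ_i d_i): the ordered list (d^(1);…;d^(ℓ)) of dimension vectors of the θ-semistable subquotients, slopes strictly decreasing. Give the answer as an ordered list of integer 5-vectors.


Interval decomposition of M: I[1,1]^2, I[1,4], I[2,3], I[3,3], I[5,5]^2.
HN type (ℓ=5): μ^(1)=28; μ^(2)=6; μ^(3)=1/2; μ^(4)=-27; μ^(5)=-49

((2, 0, 2, 0, 0); (0, 0, 1, 1, 0); (1, 1, 0, 0, 0); (0, 1, 0, 0, 0); (0, 0, 0, 0, 2))


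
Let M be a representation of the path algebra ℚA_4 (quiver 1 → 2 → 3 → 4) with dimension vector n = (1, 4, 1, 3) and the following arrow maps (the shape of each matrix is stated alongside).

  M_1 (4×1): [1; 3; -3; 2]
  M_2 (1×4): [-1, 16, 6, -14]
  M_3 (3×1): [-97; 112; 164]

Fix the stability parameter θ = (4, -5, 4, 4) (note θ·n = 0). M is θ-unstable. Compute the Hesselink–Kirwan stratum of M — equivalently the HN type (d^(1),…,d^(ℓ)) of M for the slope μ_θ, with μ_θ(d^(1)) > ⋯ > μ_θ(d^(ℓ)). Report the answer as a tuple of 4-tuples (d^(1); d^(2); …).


Interval decomposition of M: I[1,4], I[2,2]^3, I[4,4]^2.
HN type (ℓ=3): μ^(1)=4; μ^(2)=-1/2; μ^(3)=-5

((0, 0, 1, 3); (1, 1, 0, 0); (0, 3, 0, 0))
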